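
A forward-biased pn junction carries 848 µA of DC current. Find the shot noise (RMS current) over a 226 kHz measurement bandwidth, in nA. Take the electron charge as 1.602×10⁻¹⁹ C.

7.84 nA

I_n = √(2qI·B)
2qI·B = 2 × 1.602×10⁻¹⁹ × 8.48×10⁻⁴ × 2.26×10⁵ = 6.14×10⁻¹⁷ A²
I_n = √(6.14×10⁻¹⁷) = 7.84×10⁻⁹ A = 7.84 nA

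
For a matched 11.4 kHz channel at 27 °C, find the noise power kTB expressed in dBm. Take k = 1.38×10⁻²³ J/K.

−133.3 dBm

T = 27 °C + 273.15 = 300.15 K
P_n = kTB = 1.38×10⁻²³ × 300.15 × 1.14×10⁴ = 4.72×10⁻¹⁷ W
In dBm: 10 log₁₀(4.72×10⁻¹⁷ / 10⁻³) = −133.3 dBm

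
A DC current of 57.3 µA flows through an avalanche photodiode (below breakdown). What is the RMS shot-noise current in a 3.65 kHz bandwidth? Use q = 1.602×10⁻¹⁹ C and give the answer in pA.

I_n = √(2qI·B)
2qI·B = 2 × 1.602×10⁻¹⁹ × 5.73×10⁻⁵ × 3.65×10³ = 6.70×10⁻²⁰ A²
I_n = √(6.70×10⁻²⁰) = 2.59×10⁻¹⁰ A = 259 pA

259 pA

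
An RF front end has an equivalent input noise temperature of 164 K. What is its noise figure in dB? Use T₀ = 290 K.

F = 1 + T_e/T₀ = 1 + 164/290 = 1.56552
NF = 10 log₁₀(1.56552) = 1.95 dB

1.95 dB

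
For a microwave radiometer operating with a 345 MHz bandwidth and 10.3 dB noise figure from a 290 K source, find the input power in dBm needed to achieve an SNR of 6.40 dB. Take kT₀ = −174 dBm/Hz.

−71.9 dBm

Sensitivity = −174 + 10 log₁₀(B) + NF + SNR_min
= −174 + 85.38 + 10.3 + 6.40
= −71.92 dBm → −71.9 dBm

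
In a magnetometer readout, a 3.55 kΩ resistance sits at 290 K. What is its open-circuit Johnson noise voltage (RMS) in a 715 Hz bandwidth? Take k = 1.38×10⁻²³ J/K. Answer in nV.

V_n = √(4kTRB)
4kTRB = 4 × 1.38×10⁻²³ × 290 × 3.55×10³ × 7.15×10² = 4.06×10⁻¹⁴ V²
V_n = √(4.06×10⁻¹⁴) = 2.02×10⁻⁷ V = 202 nV

202 nV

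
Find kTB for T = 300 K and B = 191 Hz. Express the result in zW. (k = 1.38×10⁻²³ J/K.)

791 zW

P_n = kTB = 1.38×10⁻²³ × 300 × 1.91×10² = 7.91×10⁻¹⁹ W = 791 zW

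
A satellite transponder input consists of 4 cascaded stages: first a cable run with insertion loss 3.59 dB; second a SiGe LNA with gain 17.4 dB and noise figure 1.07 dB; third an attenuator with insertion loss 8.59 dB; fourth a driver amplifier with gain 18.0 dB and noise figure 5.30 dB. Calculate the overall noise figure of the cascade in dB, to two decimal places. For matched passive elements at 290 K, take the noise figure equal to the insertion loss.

Convert to linear (a loss of L dB is a gain of −L dB): F_i = 10^(NF_i/10), G_i = 10^(G_i,dB/10)
  Stage 1: F_1 = 10^(3.59/10) = 2.286, G_1 = 10^(−3.59/10) = 0.4375
  Stage 2: F_2 = 10^(1.07/10) = 1.279, G_2 = 10^(17.4/10) = 54.95
  Stage 3: F_3 = 10^(8.59/10) = 7.228, G_3 = 10^(−8.59/10) = 0.1384
  Stage 4: F_4 = 10^(5.30/10) = 3.388, G_4 = 10^(18.0/10) = 63.10
Friis cascade:
  F = 2.286 + (1.279 − 1)/0.4375 + (7.228 − 1)/24.04 + (3.388 − 1)/3.327 = 3.901
NF = 10 log₁₀(3.901) = 5.91 dB

5.91 dB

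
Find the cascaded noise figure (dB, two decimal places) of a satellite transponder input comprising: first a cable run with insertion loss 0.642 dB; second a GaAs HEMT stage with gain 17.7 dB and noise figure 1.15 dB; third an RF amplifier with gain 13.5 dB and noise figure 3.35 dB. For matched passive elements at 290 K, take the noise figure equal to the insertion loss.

1.86 dB

Convert to linear (a loss of L dB is a gain of −L dB): F_i = 10^(NF_i/10), G_i = 10^(G_i,dB/10)
  Stage 1: F_1 = 10^(0.642/10) = 1.159, G_1 = 10^(−0.642/10) = 0.8626
  Stage 2: F_2 = 10^(1.15/10) = 1.303, G_2 = 10^(17.7/10) = 58.88
  Stage 3: F_3 = 10^(3.35/10) = 2.163, G_3 = 10^(13.5/10) = 22.39
Friis cascade:
  F = 1.159 + (1.303 − 1)/0.8626 + (2.163 − 1)/50.79 = 1.534
NF = 10 log₁₀(1.534) = 1.86 dB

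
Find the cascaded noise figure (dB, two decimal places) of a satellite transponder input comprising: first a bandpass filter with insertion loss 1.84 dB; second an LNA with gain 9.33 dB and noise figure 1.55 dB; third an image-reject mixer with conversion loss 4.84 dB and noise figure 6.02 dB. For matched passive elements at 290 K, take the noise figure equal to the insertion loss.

Convert to linear (a loss of L dB is a gain of −L dB): F_i = 10^(NF_i/10), G_i = 10^(G_i,dB/10)
  Stage 1: F_1 = 10^(1.84/10) = 1.528, G_1 = 10^(−1.84/10) = 0.6546
  Stage 2: F_2 = 10^(1.55/10) = 1.429, G_2 = 10^(9.33/10) = 8.570
  Stage 3: F_3 = 10^(6.02/10) = 3.999, G_3 = 10^(−4.84/10) = 0.3281
Friis cascade:
  F = 1.528 + (1.429 − 1)/0.6546 + (3.999 − 1)/5.610 = 2.717
NF = 10 log₁₀(2.717) = 4.34 dB

4.34 dB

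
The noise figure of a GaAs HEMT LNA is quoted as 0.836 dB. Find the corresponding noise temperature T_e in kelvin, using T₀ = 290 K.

61.6 K

F = 10^(0.836/10) = 1.21227
T_e = (F − 1)·T₀ = (1.21227 − 1) × 290 = 61.6 K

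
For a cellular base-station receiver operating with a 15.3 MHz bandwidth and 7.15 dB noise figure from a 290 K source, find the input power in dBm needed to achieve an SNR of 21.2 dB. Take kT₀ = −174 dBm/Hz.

−73.8 dBm

Sensitivity = −174 + 10 log₁₀(B) + NF + SNR_min
= −174 + 71.85 + 7.15 + 21.2
= −73.80 dBm → −73.8 dBm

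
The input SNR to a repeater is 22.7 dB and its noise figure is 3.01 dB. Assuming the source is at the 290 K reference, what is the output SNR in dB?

By definition F = SNR_in/SNR_out, so in dB: SNR_out = SNR_in − NF
SNR_out = 22.7 − 3.01 = 19.69 dB

19.69 dB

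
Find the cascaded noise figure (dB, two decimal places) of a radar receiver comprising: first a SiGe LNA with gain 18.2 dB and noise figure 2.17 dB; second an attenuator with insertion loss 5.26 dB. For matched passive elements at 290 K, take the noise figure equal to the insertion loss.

Convert to linear (a loss of L dB is a gain of −L dB): F_i = 10^(NF_i/10), G_i = 10^(G_i,dB/10)
  Stage 1: F_1 = 10^(2.17/10) = 1.648, G_1 = 10^(18.2/10) = 66.07
  Stage 2: F_2 = 10^(5.26/10) = 3.357, G_2 = 10^(−5.26/10) = 0.2979
Friis cascade:
  F = 1.648 + (3.357 − 1)/66.07 = 1.684
NF = 10 log₁₀(1.684) = 2.26 dB

2.26 dB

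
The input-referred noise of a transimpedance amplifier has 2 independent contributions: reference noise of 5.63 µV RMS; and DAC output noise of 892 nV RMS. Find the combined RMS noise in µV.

Uncorrelated sources add in power (mean-square): V_tot = √(ΣV_i²)
V_tot = √[(5.63×10⁻⁶)² + (8.92×10⁻⁷)²] = 5.70×10⁻⁶ V = 5.70 µV

5.70 µV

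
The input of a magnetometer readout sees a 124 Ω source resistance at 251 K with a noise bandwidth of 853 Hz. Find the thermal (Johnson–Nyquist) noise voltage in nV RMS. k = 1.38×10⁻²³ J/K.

38.3 nV

V_n = √(4kTRB)
4kTRB = 4 × 1.38×10⁻²³ × 251 × 1.24×10² × 8.53×10² = 1.47×10⁻¹⁵ V²
V_n = √(1.47×10⁻¹⁵) = 3.83×10⁻⁸ V = 38.3 nV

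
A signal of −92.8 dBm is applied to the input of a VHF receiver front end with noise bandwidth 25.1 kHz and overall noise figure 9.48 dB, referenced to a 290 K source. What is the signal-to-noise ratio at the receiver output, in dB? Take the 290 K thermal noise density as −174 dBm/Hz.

Noise floor: N = −174 + 10 log₁₀(B) + NF
10 log₁₀(2.51×10⁴) = 44 dB
N = −174 + 44 + 9.48 = −120.52 dBm
SNR = P_sig − N = −92.8 − (−120.52) = 27.72 dB → 27.7 dB

27.7 dB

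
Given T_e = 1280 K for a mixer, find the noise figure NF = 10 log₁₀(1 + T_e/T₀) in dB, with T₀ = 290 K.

7.34 dB

F = 1 + T_e/T₀ = 1 + 1280/290 = 5.41379
NF = 10 log₁₀(5.41379) = 7.34 dB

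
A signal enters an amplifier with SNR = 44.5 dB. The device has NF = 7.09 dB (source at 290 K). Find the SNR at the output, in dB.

By definition F = SNR_in/SNR_out, so in dB: SNR_out = SNR_in − NF
SNR_out = 44.5 − 7.09 = 37.41 dB

37.41 dB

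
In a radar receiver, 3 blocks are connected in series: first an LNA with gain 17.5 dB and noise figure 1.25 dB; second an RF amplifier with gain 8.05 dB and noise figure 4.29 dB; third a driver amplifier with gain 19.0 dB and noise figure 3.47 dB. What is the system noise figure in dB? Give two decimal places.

1.36 dB

Convert to linear (a loss of L dB is a gain of −L dB): F_i = 10^(NF_i/10), G_i = 10^(G_i,dB/10)
  Stage 1: F_1 = 10^(1.25/10) = 1.334, G_1 = 10^(17.5/10) = 56.23
  Stage 2: F_2 = 10^(4.29/10) = 2.685, G_2 = 10^(8.05/10) = 6.383
  Stage 3: F_3 = 10^(3.47/10) = 2.223, G_3 = 10^(19.0/10) = 79.43
Friis cascade:
  F = 1.334 + (2.685 − 1)/56.23 + (2.223 − 1)/358.9 = 1.367
NF = 10 log₁₀(1.367) = 1.36 dB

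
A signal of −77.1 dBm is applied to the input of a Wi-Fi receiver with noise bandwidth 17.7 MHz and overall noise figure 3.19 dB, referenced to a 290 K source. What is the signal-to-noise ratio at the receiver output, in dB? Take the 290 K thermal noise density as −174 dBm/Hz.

21.2 dB

Noise floor: N = −174 + 10 log₁₀(B) + NF
10 log₁₀(1.77×10⁷) = 72.48 dB
N = −174 + 72.48 + 3.19 = −98.33 dBm
SNR = P_sig − N = −77.1 − (−98.33) = 21.23 dB → 21.2 dB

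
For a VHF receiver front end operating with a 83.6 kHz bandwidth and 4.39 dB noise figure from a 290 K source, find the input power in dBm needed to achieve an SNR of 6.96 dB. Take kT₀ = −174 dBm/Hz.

Sensitivity = −174 + 10 log₁₀(B) + NF + SNR_min
= −174 + 49.22 + 4.39 + 6.96
= −113.43 dBm → −113.4 dBm

−113.4 dBm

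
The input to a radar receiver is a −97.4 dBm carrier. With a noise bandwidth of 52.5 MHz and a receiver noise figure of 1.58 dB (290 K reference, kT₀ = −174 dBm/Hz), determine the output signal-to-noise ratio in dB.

−2.2 dB

Noise floor: N = −174 + 10 log₁₀(B) + NF
10 log₁₀(5.25×10⁷) = 77.2 dB
N = −174 + 77.2 + 1.58 = −95.22 dBm
SNR = P_sig − N = −97.4 − (−95.22) = −2.18 dB → −2.2 dB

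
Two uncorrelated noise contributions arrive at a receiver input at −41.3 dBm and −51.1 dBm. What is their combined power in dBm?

−40.9 dBm

Convert to linear, add, convert back:
P₁ = 7.41×10⁻⁸ W, P₂ = 7.76×10⁻⁹ W
P_tot = 8.19×10⁻⁸ W → 10 log₁₀(P_tot / 10⁻³) = −40.9 dBm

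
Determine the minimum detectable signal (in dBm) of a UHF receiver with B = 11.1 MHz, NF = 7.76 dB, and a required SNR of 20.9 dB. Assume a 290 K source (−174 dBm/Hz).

Sensitivity = −174 + 10 log₁₀(B) + NF + SNR_min
= −174 + 70.45 + 7.76 + 20.9
= −74.89 dBm → −74.9 dBm

−74.9 dBm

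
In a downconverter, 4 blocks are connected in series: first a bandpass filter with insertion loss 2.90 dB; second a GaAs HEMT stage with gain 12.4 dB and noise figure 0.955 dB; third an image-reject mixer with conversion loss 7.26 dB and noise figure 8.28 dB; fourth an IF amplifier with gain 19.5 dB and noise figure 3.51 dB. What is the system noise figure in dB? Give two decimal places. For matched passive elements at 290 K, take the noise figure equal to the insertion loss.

5.81 dB

Convert to linear (a loss of L dB is a gain of −L dB): F_i = 10^(NF_i/10), G_i = 10^(G_i,dB/10)
  Stage 1: F_1 = 10^(2.90/10) = 1.950, G_1 = 10^(−2.90/10) = 0.5129
  Stage 2: F_2 = 10^(0.955/10) = 1.246, G_2 = 10^(12.4/10) = 17.38
  Stage 3: F_3 = 10^(8.28/10) = 6.730, G_3 = 10^(−7.26/10) = 0.1879
  Stage 4: F_4 = 10^(3.51/10) = 2.244, G_4 = 10^(19.5/10) = 89.13
Friis cascade:
  F = 1.950 + (1.246 − 1)/0.5129 + (6.730 − 1)/8.913 + (2.244 − 1)/1.675 = 3.815
NF = 10 log₁₀(3.815) = 5.81 dB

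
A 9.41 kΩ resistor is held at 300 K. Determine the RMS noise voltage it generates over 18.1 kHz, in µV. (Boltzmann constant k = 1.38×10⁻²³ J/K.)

V_n = √(4kTRB)
4kTRB = 4 × 1.38×10⁻²³ × 300 × 9.41×10³ × 1.81×10⁴ = 2.82×10⁻¹² V²
V_n = √(2.82×10⁻¹²) = 1.68×10⁻⁶ V = 1.68 µV

1.68 µV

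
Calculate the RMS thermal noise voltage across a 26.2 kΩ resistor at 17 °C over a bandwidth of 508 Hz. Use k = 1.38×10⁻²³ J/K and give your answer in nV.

462 nV

T = 17 °C + 273.15 = 290.15 K
V_n = √(4kTRB)
4kTRB = 4 × 1.38×10⁻²³ × 290.15 × 2.62×10⁴ × 5.08×10² = 2.13×10⁻¹³ V²
V_n = √(2.13×10⁻¹³) = 4.62×10⁻⁷ V = 462 nV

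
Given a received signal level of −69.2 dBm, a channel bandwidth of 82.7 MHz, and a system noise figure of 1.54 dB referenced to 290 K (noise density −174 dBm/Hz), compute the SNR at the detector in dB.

Noise floor: N = −174 + 10 log₁₀(B) + NF
10 log₁₀(8.27×10⁷) = 79.18 dB
N = −174 + 79.18 + 1.54 = −93.28 dBm
SNR = P_sig − N = −69.2 − (−93.28) = 24.08 dB → 24.1 dB

24.1 dB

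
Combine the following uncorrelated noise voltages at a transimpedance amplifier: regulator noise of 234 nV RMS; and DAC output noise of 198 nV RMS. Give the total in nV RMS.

Uncorrelated sources add in power (mean-square): V_tot = √(ΣV_i²)
V_tot = √[(2.34×10⁻⁷)² + (1.98×10⁻⁷)²] = 3.07×10⁻⁷ V = 307 nV

307 nV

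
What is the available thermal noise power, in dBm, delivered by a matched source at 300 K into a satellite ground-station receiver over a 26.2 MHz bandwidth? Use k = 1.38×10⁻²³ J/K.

P_n = kTB = 1.38×10⁻²³ × 300 × 2.62×10⁷ = 1.08×10⁻¹³ W
In dBm: 10 log₁₀(1.08×10⁻¹³ / 10⁻³) = −99.6 dBm

−99.6 dBm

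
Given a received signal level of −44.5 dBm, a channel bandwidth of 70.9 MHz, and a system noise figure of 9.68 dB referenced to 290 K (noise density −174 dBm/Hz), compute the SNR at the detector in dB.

Noise floor: N = −174 + 10 log₁₀(B) + NF
10 log₁₀(7.09×10⁷) = 78.51 dB
N = −174 + 78.51 + 9.68 = −85.81 dBm
SNR = P_sig − N = −44.5 − (−85.81) = 41.31 dB → 41.3 dB

41.3 dB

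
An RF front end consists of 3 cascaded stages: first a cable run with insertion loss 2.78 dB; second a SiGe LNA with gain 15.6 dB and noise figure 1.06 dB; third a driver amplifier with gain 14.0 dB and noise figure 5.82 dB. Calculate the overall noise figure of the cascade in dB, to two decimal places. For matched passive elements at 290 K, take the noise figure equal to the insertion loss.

4.10 dB

Convert to linear (a loss of L dB is a gain of −L dB): F_i = 10^(NF_i/10), G_i = 10^(G_i,dB/10)
  Stage 1: F_1 = 10^(2.78/10) = 1.897, G_1 = 10^(−2.78/10) = 0.5272
  Stage 2: F_2 = 10^(1.06/10) = 1.276, G_2 = 10^(15.6/10) = 36.31
  Stage 3: F_3 = 10^(5.82/10) = 3.819, G_3 = 10^(14.0/10) = 25.12
Friis cascade:
  F = 1.897 + (1.276 − 1)/0.5272 + (3.819 − 1)/19.14 = 2.568
NF = 10 log₁₀(2.568) = 4.10 dB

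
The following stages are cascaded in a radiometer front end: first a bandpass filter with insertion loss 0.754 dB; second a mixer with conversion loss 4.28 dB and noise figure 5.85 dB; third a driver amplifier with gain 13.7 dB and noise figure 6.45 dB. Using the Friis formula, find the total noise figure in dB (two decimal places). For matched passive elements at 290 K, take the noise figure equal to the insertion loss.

Convert to linear (a loss of L dB is a gain of −L dB): F_i = 10^(NF_i/10), G_i = 10^(G_i,dB/10)
  Stage 1: F_1 = 10^(0.754/10) = 1.190, G_1 = 10^(−0.754/10) = 0.8406
  Stage 2: F_2 = 10^(5.85/10) = 3.846, G_2 = 10^(−4.28/10) = 0.3733
  Stage 3: F_3 = 10^(6.45/10) = 4.416, G_3 = 10^(13.7/10) = 23.44
Friis cascade:
  F = 1.190 + (3.846 − 1)/0.8406 + (4.416 − 1)/0.3138 = 15.46
NF = 10 log₁₀(15.46) = 11.89 dB

11.89 dB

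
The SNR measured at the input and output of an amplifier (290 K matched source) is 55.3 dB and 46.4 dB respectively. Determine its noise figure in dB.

8.9 dB

NF (dB) = SNR_in(dB) − SNR_out(dB) when the source is at T₀
NF = 55.3 − 46.4 = 8.9 dB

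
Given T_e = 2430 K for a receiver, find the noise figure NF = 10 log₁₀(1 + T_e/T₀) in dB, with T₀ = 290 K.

9.72 dB

F = 1 + T_e/T₀ = 1 + 2430/290 = 9.37931
NF = 10 log₁₀(9.37931) = 9.72 dB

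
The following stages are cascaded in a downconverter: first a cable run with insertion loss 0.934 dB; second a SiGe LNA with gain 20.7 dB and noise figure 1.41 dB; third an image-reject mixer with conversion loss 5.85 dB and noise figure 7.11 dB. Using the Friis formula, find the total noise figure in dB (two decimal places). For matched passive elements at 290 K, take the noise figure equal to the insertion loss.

Convert to linear (a loss of L dB is a gain of −L dB): F_i = 10^(NF_i/10), G_i = 10^(G_i,dB/10)
  Stage 1: F_1 = 10^(0.934/10) = 1.240, G_1 = 10^(−0.934/10) = 0.8065
  Stage 2: F_2 = 10^(1.41/10) = 1.384, G_2 = 10^(20.7/10) = 117.5
  Stage 3: F_3 = 10^(7.11/10) = 5.140, G_3 = 10^(−5.85/10) = 0.2600
Friis cascade:
  F = 1.240 + (1.384 − 1)/0.8065 + (5.140 − 1)/94.75 = 1.759
NF = 10 log₁₀(1.759) = 2.45 dB

2.45 dB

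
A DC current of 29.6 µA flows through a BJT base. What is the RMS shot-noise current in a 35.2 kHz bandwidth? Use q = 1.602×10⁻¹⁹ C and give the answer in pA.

578 pA

I_n = √(2qI·B)
2qI·B = 2 × 1.602×10⁻¹⁹ × 2.96×10⁻⁵ × 3.52×10⁴ = 3.34×10⁻¹⁹ A²
I_n = √(3.34×10⁻¹⁹) = 5.78×10⁻¹⁰ A = 578 pA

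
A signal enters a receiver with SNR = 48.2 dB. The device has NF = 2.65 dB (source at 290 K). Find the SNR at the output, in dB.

By definition F = SNR_in/SNR_out, so in dB: SNR_out = SNR_in − NF
SNR_out = 48.2 − 2.65 = 45.55 dB

45.55 dB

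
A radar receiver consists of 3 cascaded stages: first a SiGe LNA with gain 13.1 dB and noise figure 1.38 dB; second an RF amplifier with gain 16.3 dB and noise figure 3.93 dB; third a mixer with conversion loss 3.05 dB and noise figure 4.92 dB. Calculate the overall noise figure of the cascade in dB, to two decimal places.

Convert to linear (a loss of L dB is a gain of −L dB): F_i = 10^(NF_i/10), G_i = 10^(G_i,dB/10)
  Stage 1: F_1 = 10^(1.38/10) = 1.374, G_1 = 10^(13.1/10) = 20.42
  Stage 2: F_2 = 10^(3.93/10) = 2.472, G_2 = 10^(16.3/10) = 42.66
  Stage 3: F_3 = 10^(4.92/10) = 3.105, G_3 = 10^(−3.05/10) = 0.4955
Friis cascade:
  F = 1.374 + (2.472 − 1)/20.42 + (3.105 − 1)/871.0 = 1.449
NF = 10 log₁₀(1.449) = 1.61 dB

1.61 dB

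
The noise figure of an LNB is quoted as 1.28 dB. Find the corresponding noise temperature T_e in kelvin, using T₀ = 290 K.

99.4 K

F = 10^(1.28/10) = 1.34276
T_e = (F − 1)·T₀ = (1.34276 − 1) × 290 = 99.4 K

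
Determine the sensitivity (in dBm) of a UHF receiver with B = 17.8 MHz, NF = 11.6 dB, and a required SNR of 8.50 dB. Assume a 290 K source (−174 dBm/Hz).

−81.4 dBm

Sensitivity = −174 + 10 log₁₀(B) + NF + SNR_min
= −174 + 72.5 + 11.6 + 8.50
= −81.40 dBm → −81.4 dBm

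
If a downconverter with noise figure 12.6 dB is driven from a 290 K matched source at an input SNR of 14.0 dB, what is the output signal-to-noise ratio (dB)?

1.4 dB

By definition F = SNR_in/SNR_out, so in dB: SNR_out = SNR_in − NF
SNR_out = 14.0 − 12.6 = 1.4 dB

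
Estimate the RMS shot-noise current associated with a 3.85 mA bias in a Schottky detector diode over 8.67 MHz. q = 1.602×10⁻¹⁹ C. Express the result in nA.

I_n = √(2qI·B)
2qI·B = 2 × 1.602×10⁻¹⁹ × 3.85×10⁻³ × 8.67×10⁶ = 1.07×10⁻¹⁴ A²
I_n = √(1.07×10⁻¹⁴) = 1.03×10⁻⁷ A = 103 nA

103 nA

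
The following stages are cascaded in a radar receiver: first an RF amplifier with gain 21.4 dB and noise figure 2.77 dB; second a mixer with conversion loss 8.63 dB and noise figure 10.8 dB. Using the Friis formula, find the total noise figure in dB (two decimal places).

2.95 dB

Convert to linear (a loss of L dB is a gain of −L dB): F_i = 10^(NF_i/10), G_i = 10^(G_i,dB/10)
  Stage 1: F_1 = 10^(2.77/10) = 1.892, G_1 = 10^(21.4/10) = 138.0
  Stage 2: F_2 = 10^(10.8/10) = 12.02, G_2 = 10^(−8.63/10) = 0.1371
Friis cascade:
  F = 1.892 + (12.02 − 1)/138.0 = 1.972
NF = 10 log₁₀(1.972) = 2.95 dB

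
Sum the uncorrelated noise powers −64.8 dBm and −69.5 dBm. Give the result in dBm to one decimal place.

Convert to linear, add, convert back:
P₁ = 3.31×10⁻¹⁰ W, P₂ = 1.12×10⁻¹⁰ W
P_tot = 4.43×10⁻¹⁰ W → 10 log₁₀(P_tot / 10⁻³) = −63.5 dBm

−63.5 dBm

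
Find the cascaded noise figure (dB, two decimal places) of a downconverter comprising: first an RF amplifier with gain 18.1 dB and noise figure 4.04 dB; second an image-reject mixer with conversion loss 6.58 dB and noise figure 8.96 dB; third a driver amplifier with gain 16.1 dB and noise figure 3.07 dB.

4.34 dB

Convert to linear (a loss of L dB is a gain of −L dB): F_i = 10^(NF_i/10), G_i = 10^(G_i,dB/10)
  Stage 1: F_1 = 10^(4.04/10) = 2.535, G_1 = 10^(18.1/10) = 64.57
  Stage 2: F_2 = 10^(8.96/10) = 7.870, G_2 = 10^(−6.58/10) = 0.2198
  Stage 3: F_3 = 10^(3.07/10) = 2.028, G_3 = 10^(16.1/10) = 40.74
Friis cascade:
  F = 2.535 + (7.870 − 1)/64.57 + (2.028 − 1)/14.19 = 2.714
NF = 10 log₁₀(2.714) = 4.34 dB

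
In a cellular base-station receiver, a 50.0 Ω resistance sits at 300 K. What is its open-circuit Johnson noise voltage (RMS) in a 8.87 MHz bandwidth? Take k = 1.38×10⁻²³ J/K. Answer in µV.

V_n = √(4kTRB)
4kTRB = 4 × 1.38×10⁻²³ × 300 × 5.00×10¹ × 8.87×10⁶ = 7.34×10⁻¹² V²
V_n = √(7.34×10⁻¹²) = 2.71×10⁻⁶ V = 2.71 µV

2.71 µV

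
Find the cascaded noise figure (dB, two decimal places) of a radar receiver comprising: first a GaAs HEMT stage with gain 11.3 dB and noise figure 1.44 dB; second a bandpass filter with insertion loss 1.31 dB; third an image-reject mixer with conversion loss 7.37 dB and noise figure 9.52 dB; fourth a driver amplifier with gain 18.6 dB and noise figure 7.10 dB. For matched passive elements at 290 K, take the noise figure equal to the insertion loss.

6.51 dB

Convert to linear (a loss of L dB is a gain of −L dB): F_i = 10^(NF_i/10), G_i = 10^(G_i,dB/10)
  Stage 1: F_1 = 10^(1.44/10) = 1.393, G_1 = 10^(11.3/10) = 13.49
  Stage 2: F_2 = 10^(1.31/10) = 1.352, G_2 = 10^(−1.31/10) = 0.7396
  Stage 3: F_3 = 10^(9.52/10) = 8.954, G_3 = 10^(−7.37/10) = 0.1832
  Stage 4: F_4 = 10^(7.10/10) = 5.129, G_4 = 10^(18.6/10) = 72.44
Friis cascade:
  F = 1.393 + (1.352 − 1)/13.49 + (8.954 − 1)/9.977 + (5.129 − 1)/1.828 = 4.475
NF = 10 log₁₀(4.475) = 6.51 dB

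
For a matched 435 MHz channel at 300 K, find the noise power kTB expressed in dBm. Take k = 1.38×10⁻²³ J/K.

−87.4 dBm

P_n = kTB = 1.38×10⁻²³ × 300 × 4.35×10⁸ = 1.80×10⁻¹² W
In dBm: 10 log₁₀(1.80×10⁻¹² / 10⁻³) = −87.4 dBm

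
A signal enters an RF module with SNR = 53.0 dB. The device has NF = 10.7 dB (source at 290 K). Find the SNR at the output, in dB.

42.3 dB

By definition F = SNR_in/SNR_out, so in dB: SNR_out = SNR_in − NF
SNR_out = 53.0 − 10.7 = 42.3 dB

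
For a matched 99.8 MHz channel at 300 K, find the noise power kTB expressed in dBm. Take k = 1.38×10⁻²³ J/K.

−93.8 dBm

P_n = kTB = 1.38×10⁻²³ × 300 × 9.98×10⁷ = 4.13×10⁻¹³ W
In dBm: 10 log₁₀(4.13×10⁻¹³ / 10⁻³) = −93.8 dBm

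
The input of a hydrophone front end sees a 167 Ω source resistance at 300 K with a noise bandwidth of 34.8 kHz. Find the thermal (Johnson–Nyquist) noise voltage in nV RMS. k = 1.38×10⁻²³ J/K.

V_n = √(4kTRB)
4kTRB = 4 × 1.38×10⁻²³ × 300 × 1.67×10² × 3.48×10⁴ = 9.62×10⁻¹⁴ V²
V_n = √(9.62×10⁻¹⁴) = 3.10×10⁻⁷ V = 310 nV

310 nV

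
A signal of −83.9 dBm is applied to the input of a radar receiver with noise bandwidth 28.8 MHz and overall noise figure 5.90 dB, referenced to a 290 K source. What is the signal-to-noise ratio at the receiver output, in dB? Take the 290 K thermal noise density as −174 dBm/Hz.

Noise floor: N = −174 + 10 log₁₀(B) + NF
10 log₁₀(2.88×10⁷) = 74.59 dB
N = −174 + 74.59 + 5.90 = −93.51 dBm
SNR = P_sig − N = −83.9 − (−93.51) = 9.61 dB → 9.6 dB

9.6 dB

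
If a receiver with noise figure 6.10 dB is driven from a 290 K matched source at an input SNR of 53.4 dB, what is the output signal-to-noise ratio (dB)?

By definition F = SNR_in/SNR_out, so in dB: SNR_out = SNR_in − NF
SNR_out = 53.4 − 6.10 = 47.30 dB

47.30 dB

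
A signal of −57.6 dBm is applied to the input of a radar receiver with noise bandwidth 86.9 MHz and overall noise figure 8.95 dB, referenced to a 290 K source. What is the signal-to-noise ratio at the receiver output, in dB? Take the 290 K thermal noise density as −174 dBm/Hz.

Noise floor: N = −174 + 10 log₁₀(B) + NF
10 log₁₀(8.69×10⁷) = 79.39 dB
N = −174 + 79.39 + 8.95 = −85.66 dBm
SNR = P_sig − N = −57.6 − (−85.66) = 28.06 dB → 28.1 dB

28.1 dB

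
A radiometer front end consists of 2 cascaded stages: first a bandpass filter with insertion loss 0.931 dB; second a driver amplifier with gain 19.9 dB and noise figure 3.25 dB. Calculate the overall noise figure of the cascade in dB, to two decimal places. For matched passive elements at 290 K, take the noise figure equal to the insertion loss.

Convert to linear (a loss of L dB is a gain of −L dB): F_i = 10^(NF_i/10), G_i = 10^(G_i,dB/10)
  Stage 1: F_1 = 10^(0.931/10) = 1.239, G_1 = 10^(−0.931/10) = 0.8070
  Stage 2: F_2 = 10^(3.25/10) = 2.113, G_2 = 10^(19.9/10) = 97.72
Friis cascade:
  F = 1.239 + (2.113 − 1)/0.8070 = 2.619
NF = 10 log₁₀(2.619) = 4.18 dB

4.18 dB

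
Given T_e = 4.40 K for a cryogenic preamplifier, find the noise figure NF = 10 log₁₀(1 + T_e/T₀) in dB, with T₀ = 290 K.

0.065 dB

F = 1 + T_e/T₀ = 1 + 4.40/290 = 1.01517
NF = 10 log₁₀(1.01517) = 0.065 dB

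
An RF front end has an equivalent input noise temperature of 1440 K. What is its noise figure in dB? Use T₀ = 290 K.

F = 1 + T_e/T₀ = 1 + 1440/290 = 5.96552
NF = 10 log₁₀(5.96552) = 7.76 dB

7.76 dB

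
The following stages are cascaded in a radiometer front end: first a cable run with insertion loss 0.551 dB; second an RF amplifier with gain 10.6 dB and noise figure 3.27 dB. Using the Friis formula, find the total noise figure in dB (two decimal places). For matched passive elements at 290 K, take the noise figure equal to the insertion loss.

3.82 dB

Convert to linear (a loss of L dB is a gain of −L dB): F_i = 10^(NF_i/10), G_i = 10^(G_i,dB/10)
  Stage 1: F_1 = 10^(0.551/10) = 1.135, G_1 = 10^(−0.551/10) = 0.8808
  Stage 2: F_2 = 10^(3.27/10) = 2.123, G_2 = 10^(10.6/10) = 11.48
Friis cascade:
  F = 1.135 + (2.123 − 1)/0.8808 = 2.410
NF = 10 log₁₀(2.410) = 3.82 dB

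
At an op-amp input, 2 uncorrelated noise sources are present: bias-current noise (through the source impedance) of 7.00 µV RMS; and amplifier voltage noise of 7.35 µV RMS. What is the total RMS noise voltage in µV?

10.2 µV

Uncorrelated sources add in power (mean-square): V_tot = √(ΣV_i²)
V_tot = √[(7.00×10⁻⁶)² + (7.35×10⁻⁶)²] = 1.01×10⁻⁵ V = 10.2 µV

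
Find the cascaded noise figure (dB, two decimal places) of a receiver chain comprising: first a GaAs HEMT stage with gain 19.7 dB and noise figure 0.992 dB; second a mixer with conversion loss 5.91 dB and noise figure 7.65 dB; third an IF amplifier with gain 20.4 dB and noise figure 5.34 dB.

1.49 dB

Convert to linear (a loss of L dB is a gain of −L dB): F_i = 10^(NF_i/10), G_i = 10^(G_i,dB/10)
  Stage 1: F_1 = 10^(0.992/10) = 1.257, G_1 = 10^(19.7/10) = 93.33
  Stage 2: F_2 = 10^(7.65/10) = 5.821, G_2 = 10^(−5.91/10) = 0.2564
  Stage 3: F_3 = 10^(5.34/10) = 3.420, G_3 = 10^(20.4/10) = 109.6
Friis cascade:
  F = 1.257 + (5.821 − 1)/93.33 + (3.420 − 1)/23.93 = 1.409
NF = 10 log₁₀(1.409) = 1.49 dB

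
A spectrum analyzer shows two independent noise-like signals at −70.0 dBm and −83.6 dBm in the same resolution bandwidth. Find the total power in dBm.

Convert to linear, add, convert back:
P₁ = 1.00×10⁻¹⁰ W, P₂ = 4.37×10⁻¹² W
P_tot = 1.04×10⁻¹⁰ W → 10 log₁₀(P_tot / 10⁻³) = −69.8 dBm

−69.8 dBm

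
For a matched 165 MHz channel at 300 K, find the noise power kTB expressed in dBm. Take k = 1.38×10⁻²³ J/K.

−91.7 dBm

P_n = kTB = 1.38×10⁻²³ × 300 × 1.65×10⁸ = 6.83×10⁻¹³ W
In dBm: 10 log₁₀(6.83×10⁻¹³ / 10⁻³) = −91.7 dBm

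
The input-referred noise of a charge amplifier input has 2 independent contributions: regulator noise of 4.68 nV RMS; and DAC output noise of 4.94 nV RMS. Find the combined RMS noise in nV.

Uncorrelated sources add in power (mean-square): V_tot = √(ΣV_i²)
V_tot = √[(4.68×10⁻⁹)² + (4.94×10⁻⁹)²] = 6.80×10⁻⁹ V = 6.80 nV

6.80 nV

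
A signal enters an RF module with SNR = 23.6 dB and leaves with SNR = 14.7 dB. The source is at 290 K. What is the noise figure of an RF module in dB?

8.9 dB

NF (dB) = SNR_in(dB) − SNR_out(dB) when the source is at T₀
NF = 23.6 − 14.7 = 8.9 dB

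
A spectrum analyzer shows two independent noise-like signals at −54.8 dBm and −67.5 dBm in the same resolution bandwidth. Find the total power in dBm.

Convert to linear, add, convert back:
P₁ = 3.31×10⁻⁹ W, P₂ = 1.78×10⁻¹⁰ W
P_tot = 3.49×10⁻⁹ W → 10 log₁₀(P_tot / 10⁻³) = −54.6 dBm

−54.6 dBm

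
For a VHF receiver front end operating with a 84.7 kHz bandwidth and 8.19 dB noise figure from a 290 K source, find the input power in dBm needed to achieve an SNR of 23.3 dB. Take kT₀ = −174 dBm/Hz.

Sensitivity = −174 + 10 log₁₀(B) + NF + SNR_min
= −174 + 49.28 + 8.19 + 23.3
= −93.23 dBm → −93.2 dBm

−93.2 dBm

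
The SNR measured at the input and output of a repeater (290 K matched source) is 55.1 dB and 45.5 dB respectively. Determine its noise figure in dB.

9.6 dB

NF (dB) = SNR_in(dB) − SNR_out(dB) when the source is at T₀
NF = 55.1 − 45.5 = 9.6 dB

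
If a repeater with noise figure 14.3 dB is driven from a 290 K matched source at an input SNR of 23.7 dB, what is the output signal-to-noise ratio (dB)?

By definition F = SNR_in/SNR_out, so in dB: SNR_out = SNR_in − NF
SNR_out = 23.7 − 14.3 = 9.4 dB

9.4 dB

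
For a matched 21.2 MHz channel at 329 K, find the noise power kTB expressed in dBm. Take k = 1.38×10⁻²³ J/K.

−100.2 dBm

P_n = kTB = 1.38×10⁻²³ × 329 × 2.12×10⁷ = 9.63×10⁻¹⁴ W
In dBm: 10 log₁₀(9.63×10⁻¹⁴ / 10⁻³) = −100.2 dBm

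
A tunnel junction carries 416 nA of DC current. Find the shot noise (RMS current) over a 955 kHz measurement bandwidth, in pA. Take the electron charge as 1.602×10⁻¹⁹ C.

I_n = √(2qI·B)
2qI·B = 2 × 1.602×10⁻¹⁹ × 4.16×10⁻⁷ × 9.55×10⁵ = 1.27×10⁻¹⁹ A²
I_n = √(1.27×10⁻¹⁹) = 3.57×10⁻¹⁰ A = 357 pA

357 pA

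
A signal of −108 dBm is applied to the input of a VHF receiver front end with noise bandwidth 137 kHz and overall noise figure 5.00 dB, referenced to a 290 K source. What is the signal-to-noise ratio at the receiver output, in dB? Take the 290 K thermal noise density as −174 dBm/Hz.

Noise floor: N = −174 + 10 log₁₀(B) + NF
10 log₁₀(1.37×10⁵) = 51.37 dB
N = −174 + 51.37 + 5.00 = −117.63 dBm
SNR = P_sig − N = −108 − (−117.63) = 9.63 dB → 9.6 dB

9.6 dB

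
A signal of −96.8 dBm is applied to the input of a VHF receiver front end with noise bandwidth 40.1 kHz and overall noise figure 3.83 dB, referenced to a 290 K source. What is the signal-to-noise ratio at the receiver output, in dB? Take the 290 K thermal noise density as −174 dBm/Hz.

27.3 dB

Noise floor: N = −174 + 10 log₁₀(B) + NF
10 log₁₀(4.01×10⁴) = 46.03 dB
N = −174 + 46.03 + 3.83 = −124.14 dBm
SNR = P_sig − N = −96.8 − (−124.14) = 27.34 dB → 27.3 dB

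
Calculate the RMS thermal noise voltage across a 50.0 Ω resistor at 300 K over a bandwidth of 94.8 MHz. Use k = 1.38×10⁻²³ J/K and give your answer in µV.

V_n = √(4kTRB)
4kTRB = 4 × 1.38×10⁻²³ × 300 × 5.00×10¹ × 9.48×10⁷ = 7.85×10⁻¹¹ V²
V_n = √(7.85×10⁻¹¹) = 8.86×10⁻⁶ V = 8.86 µV

8.86 µV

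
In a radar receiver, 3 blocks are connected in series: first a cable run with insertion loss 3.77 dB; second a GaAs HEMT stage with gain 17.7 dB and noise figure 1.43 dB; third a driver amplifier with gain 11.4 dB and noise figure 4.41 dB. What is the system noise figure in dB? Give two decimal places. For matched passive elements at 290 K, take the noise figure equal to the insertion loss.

Convert to linear (a loss of L dB is a gain of −L dB): F_i = 10^(NF_i/10), G_i = 10^(G_i,dB/10)
  Stage 1: F_1 = 10^(3.77/10) = 2.382, G_1 = 10^(−3.77/10) = 0.4198
  Stage 2: F_2 = 10^(1.43/10) = 1.390, G_2 = 10^(17.7/10) = 58.88
  Stage 3: F_3 = 10^(4.41/10) = 2.761, G_3 = 10^(11.4/10) = 13.80
Friis cascade:
  F = 2.382 + (1.390 − 1)/0.4198 + (2.761 − 1)/24.72 = 3.383
NF = 10 log₁₀(3.383) = 5.29 dB

5.29 dB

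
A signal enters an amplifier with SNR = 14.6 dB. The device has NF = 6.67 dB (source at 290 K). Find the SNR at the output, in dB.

By definition F = SNR_in/SNR_out, so in dB: SNR_out = SNR_in − NF
SNR_out = 14.6 − 6.67 = 7.93 dB

7.93 dB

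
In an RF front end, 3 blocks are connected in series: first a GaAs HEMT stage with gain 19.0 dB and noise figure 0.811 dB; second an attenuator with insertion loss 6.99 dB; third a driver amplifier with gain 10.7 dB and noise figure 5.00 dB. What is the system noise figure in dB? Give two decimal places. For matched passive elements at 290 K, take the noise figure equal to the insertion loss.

1.44 dB

Convert to linear (a loss of L dB is a gain of −L dB): F_i = 10^(NF_i/10), G_i = 10^(G_i,dB/10)
  Stage 1: F_1 = 10^(0.811/10) = 1.205, G_1 = 10^(19.0/10) = 79.43
  Stage 2: F_2 = 10^(6.99/10) = 5.000, G_2 = 10^(−6.99/10) = 0.2000
  Stage 3: F_3 = 10^(5.00/10) = 3.162, G_3 = 10^(10.7/10) = 11.75
Friis cascade:
  F = 1.205 + (5.000 − 1)/79.43 + (3.162 − 1)/15.89 = 1.392
NF = 10 log₁₀(1.392) = 1.44 dB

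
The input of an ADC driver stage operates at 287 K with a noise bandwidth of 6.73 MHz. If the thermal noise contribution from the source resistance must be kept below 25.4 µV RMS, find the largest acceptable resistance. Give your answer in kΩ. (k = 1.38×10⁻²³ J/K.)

Johnson–Nyquist: V_n = √(4kTRB) ⇒ R = V_n² / (4kTB)
4kTB = 4 × 1.38×10⁻²³ × 287 × 6.73×10⁶ = 1.07×10⁻¹³
R = (2.54×10⁻⁵)² / 1.07×10⁻¹³ = 6.05×10³ Ω = 6.05 kΩ

6.05 kΩ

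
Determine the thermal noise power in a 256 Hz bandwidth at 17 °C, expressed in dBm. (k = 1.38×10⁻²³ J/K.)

T = 17 °C + 273.15 = 290.15 K
P_n = kTB = 1.38×10⁻²³ × 290.15 × 2.56×10² = 1.03×10⁻¹⁸ W
In dBm: 10 log₁₀(1.03×10⁻¹⁸ / 10⁻³) = −149.9 dBm

−149.9 dBm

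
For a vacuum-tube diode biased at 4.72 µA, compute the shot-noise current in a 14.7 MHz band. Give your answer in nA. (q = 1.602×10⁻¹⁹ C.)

I_n = √(2qI·B)
2qI·B = 2 × 1.602×10⁻¹⁹ × 4.72×10⁻⁶ × 1.47×10⁷ = 2.22×10⁻¹⁷ A²
I_n = √(2.22×10⁻¹⁷) = 4.71×10⁻⁹ A = 4.71 nA

4.71 nA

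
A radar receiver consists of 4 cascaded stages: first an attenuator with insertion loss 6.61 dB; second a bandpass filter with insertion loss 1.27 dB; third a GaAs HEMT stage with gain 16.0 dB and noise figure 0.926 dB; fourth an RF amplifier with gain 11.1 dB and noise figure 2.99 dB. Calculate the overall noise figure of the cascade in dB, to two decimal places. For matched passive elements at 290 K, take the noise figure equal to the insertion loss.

Convert to linear (a loss of L dB is a gain of −L dB): F_i = 10^(NF_i/10), G_i = 10^(G_i,dB/10)
  Stage 1: F_1 = 10^(6.61/10) = 4.581, G_1 = 10^(−6.61/10) = 0.2183
  Stage 2: F_2 = 10^(1.27/10) = 1.340, G_2 = 10^(−1.27/10) = 0.7464
  Stage 3: F_3 = 10^(0.926/10) = 1.238, G_3 = 10^(16.0/10) = 39.81
  Stage 4: F_4 = 10^(2.99/10) = 1.991, G_4 = 10^(11.1/10) = 12.88
Friis cascade:
  F = 4.581 + (1.340 − 1)/0.2183 + (1.238 − 1)/0.1629 + (1.991 − 1)/6.486 = 7.749
NF = 10 log₁₀(7.749) = 8.89 dB

8.89 dB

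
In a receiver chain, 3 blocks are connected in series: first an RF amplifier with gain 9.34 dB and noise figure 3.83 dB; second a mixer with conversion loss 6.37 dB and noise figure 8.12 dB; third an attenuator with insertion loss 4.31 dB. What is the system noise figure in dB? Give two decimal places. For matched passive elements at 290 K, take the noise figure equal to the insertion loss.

Convert to linear (a loss of L dB is a gain of −L dB): F_i = 10^(NF_i/10), G_i = 10^(G_i,dB/10)
  Stage 1: F_1 = 10^(3.83/10) = 2.415, G_1 = 10^(9.34/10) = 8.590
  Stage 2: F_2 = 10^(8.12/10) = 6.486, G_2 = 10^(−6.37/10) = 0.2307
  Stage 3: F_3 = 10^(4.31/10) = 2.698, G_3 = 10^(−4.31/10) = 0.3707
Friis cascade:
  F = 2.415 + (6.486 − 1)/8.590 + (2.698 − 1)/1.982 = 3.911
NF = 10 log₁₀(3.911) = 5.92 dB

5.92 dB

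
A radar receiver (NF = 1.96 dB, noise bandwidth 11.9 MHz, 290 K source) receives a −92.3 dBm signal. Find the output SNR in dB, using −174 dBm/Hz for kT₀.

9.0 dB

Noise floor: N = −174 + 10 log₁₀(B) + NF
10 log₁₀(1.19×10⁷) = 70.76 dB
N = −174 + 70.76 + 1.96 = −101.28 dBm
SNR = P_sig − N = −92.3 − (−101.28) = 8.98 dB → 9.0 dB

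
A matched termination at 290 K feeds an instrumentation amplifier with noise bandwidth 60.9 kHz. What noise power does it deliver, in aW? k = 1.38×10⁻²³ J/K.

P_n = kTB = 1.38×10⁻²³ × 290 × 6.09×10⁴ = 2.44×10⁻¹⁶ W = 244 aW

244 aW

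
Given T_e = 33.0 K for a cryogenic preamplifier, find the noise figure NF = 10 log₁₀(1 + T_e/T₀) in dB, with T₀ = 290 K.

F = 1 + T_e/T₀ = 1 + 33.0/290 = 1.11379
NF = 10 log₁₀(1.11379) = 0.468 dB

0.468 dB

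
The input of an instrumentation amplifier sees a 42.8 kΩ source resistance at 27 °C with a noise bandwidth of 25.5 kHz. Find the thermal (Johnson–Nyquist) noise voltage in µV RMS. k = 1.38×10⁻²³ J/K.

4.25 µV

T = 27 °C + 273.15 = 300.15 K
V_n = √(4kTRB)
4kTRB = 4 × 1.38×10⁻²³ × 300.15 × 4.28×10⁴ × 2.55×10⁴ = 1.81×10⁻¹¹ V²
V_n = √(1.81×10⁻¹¹) = 4.25×10⁻⁶ V = 4.25 µV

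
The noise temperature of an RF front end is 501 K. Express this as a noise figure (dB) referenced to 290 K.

F = 1 + T_e/T₀ = 1 + 501/290 = 2.72759
NF = 10 log₁₀(2.72759) = 4.36 dB

4.36 dB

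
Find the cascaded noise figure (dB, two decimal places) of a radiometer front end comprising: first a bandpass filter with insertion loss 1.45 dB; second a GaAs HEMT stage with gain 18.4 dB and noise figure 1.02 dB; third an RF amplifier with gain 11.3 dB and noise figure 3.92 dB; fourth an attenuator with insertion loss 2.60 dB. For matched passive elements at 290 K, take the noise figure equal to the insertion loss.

Convert to linear (a loss of L dB is a gain of −L dB): F_i = 10^(NF_i/10), G_i = 10^(G_i,dB/10)
  Stage 1: F_1 = 10^(1.45/10) = 1.396, G_1 = 10^(−1.45/10) = 0.7161
  Stage 2: F_2 = 10^(1.02/10) = 1.265, G_2 = 10^(18.4/10) = 69.18
  Stage 3: F_3 = 10^(3.92/10) = 2.466, G_3 = 10^(11.3/10) = 13.49
  Stage 4: F_4 = 10^(2.60/10) = 1.820, G_4 = 10^(−2.60/10) = 0.5495
Friis cascade:
  F = 1.396 + (1.265 − 1)/0.7161 + (2.466 − 1)/49.55 + (1.820 − 1)/668.3 = 1.797
NF = 10 log₁₀(1.797) = 2.55 dB

2.55 dB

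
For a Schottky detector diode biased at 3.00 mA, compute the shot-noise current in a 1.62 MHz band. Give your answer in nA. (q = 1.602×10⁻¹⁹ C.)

I_n = √(2qI·B)
2qI·B = 2 × 1.602×10⁻¹⁹ × 3.00×10⁻³ × 1.62×10⁶ = 1.56×10⁻¹⁵ A²
I_n = √(1.56×10⁻¹⁵) = 3.95×10⁻⁸ A = 39.5 nA

39.5 nA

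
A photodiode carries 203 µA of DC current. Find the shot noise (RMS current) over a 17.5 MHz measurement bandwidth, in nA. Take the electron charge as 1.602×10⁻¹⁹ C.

I_n = √(2qI·B)
2qI·B = 2 × 1.602×10⁻¹⁹ × 2.03×10⁻⁴ × 1.75×10⁷ = 1.14×10⁻¹⁵ A²
I_n = √(1.14×10⁻¹⁵) = 3.37×10⁻⁸ A = 33.7 nA

33.7 nA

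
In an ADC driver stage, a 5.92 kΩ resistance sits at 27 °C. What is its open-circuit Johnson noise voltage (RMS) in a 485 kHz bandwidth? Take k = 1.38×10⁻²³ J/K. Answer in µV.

T = 27 °C + 273.15 = 300.15 K
V_n = √(4kTRB)
4kTRB = 4 × 1.38×10⁻²³ × 300.15 × 5.92×10³ × 4.85×10⁵ = 4.76×10⁻¹¹ V²
V_n = √(4.76×10⁻¹¹) = 6.90×10⁻⁶ V = 6.90 µV

6.90 µV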